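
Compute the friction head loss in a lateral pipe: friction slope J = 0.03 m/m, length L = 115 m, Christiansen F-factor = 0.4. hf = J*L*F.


hf = J * L * F = 0.03 * 115 * 0.4 = 1.3800 m

1.3800 m


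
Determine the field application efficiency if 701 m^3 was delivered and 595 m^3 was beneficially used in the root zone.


Ea = V_root / V_field * 100 = 595 / 701 * 100 = 84.8787%

84.8787 %


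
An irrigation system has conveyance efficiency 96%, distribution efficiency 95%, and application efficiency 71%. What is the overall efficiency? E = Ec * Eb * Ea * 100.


Ec = 0.96, Eb = 0.95, Ea = 0.71
E = 0.96 * 0.95 * 0.71 * 100 = 64.7520%

64.7520 %


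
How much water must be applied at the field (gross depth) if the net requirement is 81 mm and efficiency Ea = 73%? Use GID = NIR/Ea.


Ea = 73% = 0.73
GID = NIR / Ea = 81 / 0.73 = 110.9589 mm

110.9589 mm


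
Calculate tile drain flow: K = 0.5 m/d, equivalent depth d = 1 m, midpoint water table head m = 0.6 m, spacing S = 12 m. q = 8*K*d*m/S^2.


q = 8*K*d*m/S^2
q = 8*0.5*1*0.6/12^2
q = 2.4000 / 144

0.0167 m/d


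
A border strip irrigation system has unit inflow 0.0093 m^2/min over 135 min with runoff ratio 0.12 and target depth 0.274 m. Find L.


L = q*t/((1+r)*Z)
L = 0.0093*135/((1+0.12)*0.274)
L = 1.2555/0.30688

4.0912 m


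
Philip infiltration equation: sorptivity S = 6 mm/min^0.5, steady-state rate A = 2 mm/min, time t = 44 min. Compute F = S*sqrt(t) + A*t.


F = S*sqrt(t) + A*t
F = 6*sqrt(44) + 2*44
F = 6*6.633250 + 88

127.7995 mm


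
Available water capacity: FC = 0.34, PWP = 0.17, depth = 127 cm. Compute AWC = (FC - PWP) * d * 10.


AWC = (FC - PWP) * d * 10
AWC = (0.34 - 0.17) * 127 * 10
AWC = 0.1700 * 127 * 10

215.9000 mm


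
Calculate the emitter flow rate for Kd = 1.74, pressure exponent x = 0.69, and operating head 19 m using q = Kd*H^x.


q = Kd * H^x = 1.74 * 19^0.69 = 1.74 * 7.626758

13.2706 L/h


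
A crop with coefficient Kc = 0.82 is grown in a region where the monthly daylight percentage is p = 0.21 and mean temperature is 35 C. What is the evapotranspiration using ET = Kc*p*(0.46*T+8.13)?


ET = Kc * p * (0.46*T + 8.13)
ET = 0.82 * 0.21 * (0.46*35 + 8.13)
ET = 0.82 * 0.21 * 24.2300

4.1724 mm/day


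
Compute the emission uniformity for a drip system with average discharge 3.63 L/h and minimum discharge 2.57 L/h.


EU = (q_min/q_avg)*100 = (2.57/3.63)*100 = 70.7989%

70.7989 %


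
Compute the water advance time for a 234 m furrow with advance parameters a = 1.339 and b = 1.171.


t = (L/a)^(1/b)
t = (234/1.339)^(1/1.171)
t = 174.757282^(1/1.171)

82.2195 min


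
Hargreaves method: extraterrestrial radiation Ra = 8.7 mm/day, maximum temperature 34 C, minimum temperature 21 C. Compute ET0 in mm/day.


Tmean = (Tmax + Tmin)/2 = (34 + 21)/2 = 27.5
ET0 = 0.0023 * 8.7 * (27.5 + 17.8) * sqrt(34 - 21)
ET0 = 0.0023 * 8.7 * 45.3 * 3.605551

3.2683 mm/day


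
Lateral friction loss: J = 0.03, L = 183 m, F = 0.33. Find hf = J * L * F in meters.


hf = J * L * F = 0.03 * 183 * 0.33 = 1.8117 m

1.8117 m


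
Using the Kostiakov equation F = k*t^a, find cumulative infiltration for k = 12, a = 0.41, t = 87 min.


F = k * t^a = 12 * 87^0.41
F = 12 * 6.240263

74.8832 mm


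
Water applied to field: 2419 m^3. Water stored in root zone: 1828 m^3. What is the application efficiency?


Ea = V_root / V_field * 100 = 1828 / 2419 * 100 = 75.5684%

75.5684 %


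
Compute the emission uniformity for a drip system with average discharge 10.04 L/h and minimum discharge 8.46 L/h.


EU = (q_min/q_avg)*100 = (8.46/10.04)*100 = 84.2629%

84.2629 %


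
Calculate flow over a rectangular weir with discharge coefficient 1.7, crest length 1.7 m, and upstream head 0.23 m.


Q = C * L * H^(3/2) = 1.7 * 1.7 * 0.23^1.5 = 1.7 * 1.7 * 0.110304

0.3188 m^3/s


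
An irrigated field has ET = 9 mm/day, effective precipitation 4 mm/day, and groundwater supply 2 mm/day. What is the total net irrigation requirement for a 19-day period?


Daily deficit = ET - Pe - GW = 9 - 4 - 2 = 3 mm/day
NIR = 3 * 19 = 57 mm

57.0000 mm


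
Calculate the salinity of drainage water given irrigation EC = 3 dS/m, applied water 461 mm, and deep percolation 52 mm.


EC_dw = EC_iw * D_iw / D_dw
EC_dw = 3 * 461 / 52
EC_dw = 1383 / 52

26.5962 dS/m


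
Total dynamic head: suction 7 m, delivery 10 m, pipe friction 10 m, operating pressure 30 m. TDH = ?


TDH = Hs + Hd + hf + Hp = 7 + 10 + 10 + 30 = 57

57 m


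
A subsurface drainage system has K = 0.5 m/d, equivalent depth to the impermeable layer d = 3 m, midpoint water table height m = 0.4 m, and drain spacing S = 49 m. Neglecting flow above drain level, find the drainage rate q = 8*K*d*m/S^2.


q = 8*K*d*m/S^2
q = 8*0.5*3*0.4/49^2
q = 4.8000 / 2401

0.0020 m/d


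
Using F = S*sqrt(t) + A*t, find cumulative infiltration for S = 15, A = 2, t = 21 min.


F = S*sqrt(t) + A*t
F = 15*sqrt(21) + 2*21
F = 15*4.582576 + 42

110.7386 mm


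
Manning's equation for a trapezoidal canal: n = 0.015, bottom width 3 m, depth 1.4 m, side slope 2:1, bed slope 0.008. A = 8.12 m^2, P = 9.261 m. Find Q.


R = A/P = 8.12/9.261 = 0.876795
Q = (1/0.015) * 8.12 * 0.876795^(2/3) * 0.008^0.5

44.3549 m^3/s


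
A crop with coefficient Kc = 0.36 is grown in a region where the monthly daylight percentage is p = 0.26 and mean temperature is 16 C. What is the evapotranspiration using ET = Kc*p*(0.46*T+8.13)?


ET = Kc * p * (0.46*T + 8.13)
ET = 0.36 * 0.26 * (0.46*16 + 8.13)
ET = 0.36 * 0.26 * 15.4900

1.4499 mm/day


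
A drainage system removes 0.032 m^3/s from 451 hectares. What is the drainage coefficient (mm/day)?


DC = Q * 86400 / (A * 10000) * 1000
DC = 0.032 * 86400 / (451 * 10000) * 1000
DC = 2764800.0000 / 4510000

0.6130 mm/day


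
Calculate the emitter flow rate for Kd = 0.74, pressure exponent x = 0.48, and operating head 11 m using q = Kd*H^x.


q = Kd * H^x = 0.74 * 11^0.48 = 0.74 * 3.161320

2.3394 L/h


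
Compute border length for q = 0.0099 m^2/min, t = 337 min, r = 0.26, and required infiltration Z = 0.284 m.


L = q*t/((1+r)*Z)
L = 0.0099*337/((1+0.26)*0.284)
L = 3.3363/0.35784

9.3234 m


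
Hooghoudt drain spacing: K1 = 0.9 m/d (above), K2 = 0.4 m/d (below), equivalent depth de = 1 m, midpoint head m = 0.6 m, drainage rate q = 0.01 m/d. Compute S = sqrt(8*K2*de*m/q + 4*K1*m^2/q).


S^2 = 8*K2*de*m/q + 4*K1*m^2/q
S^2 = 8*0.4*1*0.6/0.01 + 4*0.9*0.6^2/0.01
S = sqrt(321.6000)

17.9332 m


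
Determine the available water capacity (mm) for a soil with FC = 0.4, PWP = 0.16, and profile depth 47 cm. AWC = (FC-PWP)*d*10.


AWC = (FC - PWP) * d * 10
AWC = (0.4 - 0.16) * 47 * 10
AWC = 0.2400 * 47 * 10

112.8000 mm


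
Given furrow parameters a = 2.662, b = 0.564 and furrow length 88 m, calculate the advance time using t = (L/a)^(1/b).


t = (L/a)^(1/b)
t = (88/2.662)^(1/0.564)
t = 33.057851^(1/0.564)

494.0255 min


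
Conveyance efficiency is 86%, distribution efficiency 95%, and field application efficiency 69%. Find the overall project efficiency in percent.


Ec = 0.86, Eb = 0.95, Ea = 0.69
E = 0.86 * 0.95 * 0.69 * 100 = 56.3730%

56.3730 %


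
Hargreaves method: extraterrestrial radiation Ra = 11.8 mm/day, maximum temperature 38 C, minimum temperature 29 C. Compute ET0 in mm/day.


Tmean = (Tmax + Tmin)/2 = (38 + 29)/2 = 33.5
ET0 = 0.0023 * 11.8 * (33.5 + 17.8) * sqrt(38 - 29)
ET0 = 0.0023 * 11.8 * 51.3 * 3.000000

4.1768 mm/day


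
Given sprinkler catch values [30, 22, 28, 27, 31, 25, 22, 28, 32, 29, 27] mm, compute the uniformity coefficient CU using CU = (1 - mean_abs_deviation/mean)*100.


mean = 27.363636 mm
MAD = 2.512397 mm
CU = (1 - 2.512397/27.363636)*100

90.8185 %


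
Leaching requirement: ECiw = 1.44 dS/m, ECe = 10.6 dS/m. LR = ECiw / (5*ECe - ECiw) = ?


LR = ECiw / (5*ECe - ECiw)
LR = 1.44 / (5*10.6 - 1.44)
LR = 1.44 / 51.5600

0.0279


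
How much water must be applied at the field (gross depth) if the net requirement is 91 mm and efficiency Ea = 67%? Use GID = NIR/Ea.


Ea = 67% = 0.67
GID = NIR / Ea = 91 / 0.67 = 135.8209 mm

135.8209 mm


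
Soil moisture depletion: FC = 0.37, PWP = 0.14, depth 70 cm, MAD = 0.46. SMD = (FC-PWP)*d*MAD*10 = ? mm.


SMD = (FC - PWP) * d * MAD * 10
SMD = (0.37 - 0.14) * 70 * 0.46 * 10
SMD = 0.2300 * 70 * 0.46 * 10

74.0600 mm


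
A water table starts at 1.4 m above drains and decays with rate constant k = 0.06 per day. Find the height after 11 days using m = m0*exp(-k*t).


m = m0 * exp(-k*t)
m = 1.4 * exp(-0.06 * 11)
m = 1.4 * exp(-0.6600)

0.7236 m


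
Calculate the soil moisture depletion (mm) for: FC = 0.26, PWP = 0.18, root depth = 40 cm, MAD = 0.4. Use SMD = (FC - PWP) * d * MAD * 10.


SMD = (FC - PWP) * d * MAD * 10
SMD = (0.26 - 0.18) * 40 * 0.4 * 10
SMD = 0.0800 * 40 * 0.4 * 10

12.8000 mm


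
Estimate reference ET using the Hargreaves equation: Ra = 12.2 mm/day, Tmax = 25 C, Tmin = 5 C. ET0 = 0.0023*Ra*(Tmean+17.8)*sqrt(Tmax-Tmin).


Tmean = (Tmax + Tmin)/2 = (25 + 5)/2 = 15.0
ET0 = 0.0023 * 12.2 * (15.0 + 17.8) * sqrt(25 - 5)
ET0 = 0.0023 * 12.2 * 32.8 * 4.472136

4.1160 mm/day


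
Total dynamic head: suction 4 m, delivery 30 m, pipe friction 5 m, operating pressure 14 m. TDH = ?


TDH = Hs + Hd + hf + Hp = 4 + 30 + 5 + 14 = 53

53 m


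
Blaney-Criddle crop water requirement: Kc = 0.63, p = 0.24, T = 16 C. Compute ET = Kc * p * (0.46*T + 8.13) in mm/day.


ET = Kc * p * (0.46*T + 8.13)
ET = 0.63 * 0.24 * (0.46*16 + 8.13)
ET = 0.63 * 0.24 * 15.4900

2.3421 mm/day


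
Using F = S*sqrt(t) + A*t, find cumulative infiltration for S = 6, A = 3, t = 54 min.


F = S*sqrt(t) + A*t
F = 6*sqrt(54) + 3*54
F = 6*7.348469 + 162

206.0908 mm


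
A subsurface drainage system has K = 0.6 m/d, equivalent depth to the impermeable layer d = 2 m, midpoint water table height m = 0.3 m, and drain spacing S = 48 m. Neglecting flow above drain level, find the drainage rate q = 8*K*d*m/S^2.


q = 8*K*d*m/S^2
q = 8*0.6*2*0.3/48^2
q = 2.8800 / 2304

0.0013 m/d


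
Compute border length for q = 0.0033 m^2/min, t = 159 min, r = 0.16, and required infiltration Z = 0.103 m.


L = q*t/((1+r)*Z)
L = 0.0033*159/((1+0.16)*0.103)
L = 0.5247/0.11948

4.3915 m


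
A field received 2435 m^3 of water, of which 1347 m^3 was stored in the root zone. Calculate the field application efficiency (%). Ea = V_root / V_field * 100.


Ea = V_root / V_field * 100 = 1347 / 2435 * 100 = 55.3183%

55.3183 %


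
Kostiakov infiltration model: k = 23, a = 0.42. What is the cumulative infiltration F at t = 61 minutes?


F = k * t^a = 23 * 61^0.42
F = 23 * 5.621323

129.2904 mm


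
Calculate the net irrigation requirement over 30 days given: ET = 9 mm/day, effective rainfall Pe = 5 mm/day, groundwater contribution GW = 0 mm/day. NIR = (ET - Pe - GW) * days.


Daily deficit = ET - Pe - GW = 9 - 5 - 0 = 4 mm/day
NIR = 4 * 30 = 120 mm

120.0000 mm


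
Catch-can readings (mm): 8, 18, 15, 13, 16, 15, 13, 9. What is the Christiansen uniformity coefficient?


mean = 13.375000 mm
MAD = 2.625000 mm
CU = (1 - 2.625000/13.375000)*100

80.3738 %


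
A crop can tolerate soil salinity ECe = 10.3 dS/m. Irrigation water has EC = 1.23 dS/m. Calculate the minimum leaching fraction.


LR = ECiw / (5*ECe - ECiw)
LR = 1.23 / (5*10.3 - 1.23)
LR = 1.23 / 50.2700

0.0245


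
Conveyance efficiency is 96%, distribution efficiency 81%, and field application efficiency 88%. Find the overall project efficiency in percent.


Ec = 0.96, Eb = 0.81, Ea = 0.88
E = 0.96 * 0.81 * 0.88 * 100 = 68.4288%

68.4288 %


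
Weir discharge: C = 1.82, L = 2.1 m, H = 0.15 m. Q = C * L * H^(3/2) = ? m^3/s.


Q = C * L * H^(3/2) = 1.82 * 2.1 * 0.15^1.5 = 1.82 * 2.1 * 0.058095

0.2220 m^3/s


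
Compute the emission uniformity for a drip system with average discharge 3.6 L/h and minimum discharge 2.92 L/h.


EU = (q_min/q_avg)*100 = (2.92/3.6)*100 = 81.1111%

81.1111 %


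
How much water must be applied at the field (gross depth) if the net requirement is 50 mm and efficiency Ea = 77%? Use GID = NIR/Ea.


Ea = 77% = 0.77
GID = NIR / Ea = 50 / 0.77 = 64.9351 mm

64.9351 mm


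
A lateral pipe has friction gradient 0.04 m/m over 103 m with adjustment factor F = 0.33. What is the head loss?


hf = J * L * F = 0.04 * 103 * 0.33 = 1.3596 m

1.3596 m


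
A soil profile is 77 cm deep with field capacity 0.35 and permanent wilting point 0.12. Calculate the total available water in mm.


AWC = (FC - PWP) * d * 10
AWC = (0.35 - 0.12) * 77 * 10
AWC = 0.2300 * 77 * 10

177.1000 mm


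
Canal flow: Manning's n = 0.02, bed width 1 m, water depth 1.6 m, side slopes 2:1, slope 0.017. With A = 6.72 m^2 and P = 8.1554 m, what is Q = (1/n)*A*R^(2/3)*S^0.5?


R = A/P = 6.72/8.1554 = 0.823994
Q = (1/0.02) * 6.72 * 0.823994^(2/3) * 0.017^0.5

38.5046 m^3/s


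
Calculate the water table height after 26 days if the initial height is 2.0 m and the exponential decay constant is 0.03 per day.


m = m0 * exp(-k*t)
m = 2.0 * exp(-0.03 * 26)
m = 2.0 * exp(-0.7800)

0.9168 m


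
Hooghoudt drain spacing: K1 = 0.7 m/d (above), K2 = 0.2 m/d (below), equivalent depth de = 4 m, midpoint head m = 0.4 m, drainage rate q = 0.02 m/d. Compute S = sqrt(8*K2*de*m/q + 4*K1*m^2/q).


S^2 = 8*K2*de*m/q + 4*K1*m^2/q
S^2 = 8*0.2*4*0.4/0.02 + 4*0.7*0.4^2/0.02
S = sqrt(150.4000)

12.2638 m


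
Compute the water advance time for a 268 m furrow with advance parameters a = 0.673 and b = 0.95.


t = (L/a)^(1/b)
t = (268/0.673)^(1/0.95)
t = 398.216939^(1/0.95)

545.7178 min


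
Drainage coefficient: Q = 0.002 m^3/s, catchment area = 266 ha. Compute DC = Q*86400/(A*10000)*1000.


DC = Q * 86400 / (A * 10000) * 1000
DC = 0.002 * 86400 / (266 * 10000) * 1000
DC = 172800.0000 / 2660000

0.0650 mm/day


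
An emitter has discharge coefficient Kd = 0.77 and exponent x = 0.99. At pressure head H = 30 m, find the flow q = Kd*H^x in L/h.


q = Kd * H^x = 0.77 * 30^0.99 = 0.77 * 28.996798

22.3275 L/h


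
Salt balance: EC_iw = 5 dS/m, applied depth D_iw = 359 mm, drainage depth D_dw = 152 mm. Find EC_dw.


EC_dw = EC_iw * D_iw / D_dw
EC_dw = 5 * 359 / 152
EC_dw = 1795 / 152

11.8092 dS/m


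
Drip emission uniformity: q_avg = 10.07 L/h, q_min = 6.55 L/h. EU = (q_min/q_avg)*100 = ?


EU = (q_min/q_avg)*100 = (6.55/10.07)*100 = 65.0447%

65.0447 %


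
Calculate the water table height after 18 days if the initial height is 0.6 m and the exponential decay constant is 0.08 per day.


m = m0 * exp(-k*t)
m = 0.6 * exp(-0.08 * 18)
m = 0.6 * exp(-1.4400)

0.1422 m


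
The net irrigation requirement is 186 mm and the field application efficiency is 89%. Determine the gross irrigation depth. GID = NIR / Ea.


Ea = 89% = 0.89
GID = NIR / Ea = 186 / 0.89 = 208.9888 mm

208.9888 mm


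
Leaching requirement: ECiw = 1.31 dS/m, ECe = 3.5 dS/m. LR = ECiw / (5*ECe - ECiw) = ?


LR = ECiw / (5*ECe - ECiw)
LR = 1.31 / (5*3.5 - 1.31)
LR = 1.31 / 16.1900

0.0809


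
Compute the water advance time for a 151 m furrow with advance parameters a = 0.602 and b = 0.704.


t = (L/a)^(1/b)
t = (151/0.602)^(1/0.704)
t = 250.830565^(1/0.704)

2559.8285 min


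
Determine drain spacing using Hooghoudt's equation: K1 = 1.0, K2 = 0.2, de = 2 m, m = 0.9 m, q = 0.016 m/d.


S^2 = 8*K2*de*m/q + 4*K1*m^2/q
S^2 = 8*0.2*2*0.9/0.016 + 4*1.0*0.9^2/0.016
S = sqrt(382.5000)

19.5576 m


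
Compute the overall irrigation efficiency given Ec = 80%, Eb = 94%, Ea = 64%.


Ec = 0.8, Eb = 0.94, Ea = 0.64
E = 0.8 * 0.94 * 0.64 * 100 = 48.1280%

48.1280 %


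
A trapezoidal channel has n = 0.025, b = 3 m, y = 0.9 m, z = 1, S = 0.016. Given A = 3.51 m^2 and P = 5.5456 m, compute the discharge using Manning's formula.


R = A/P = 3.51/5.5456 = 0.632934
Q = (1/0.025) * 3.51 * 0.632934^(2/3) * 0.016^0.5

13.0918 m^3/s


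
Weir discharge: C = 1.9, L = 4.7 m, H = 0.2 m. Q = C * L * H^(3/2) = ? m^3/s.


Q = C * L * H^(3/2) = 1.9 * 4.7 * 0.2^1.5 = 1.9 * 4.7 * 0.089443

0.7987 m^3/s


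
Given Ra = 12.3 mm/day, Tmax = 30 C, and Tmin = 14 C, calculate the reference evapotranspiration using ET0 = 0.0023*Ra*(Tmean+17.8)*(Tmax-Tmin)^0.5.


Tmean = (Tmax + Tmin)/2 = (30 + 14)/2 = 22.0
ET0 = 0.0023 * 12.3 * (22.0 + 17.8) * sqrt(30 - 14)
ET0 = 0.0023 * 12.3 * 39.8 * 4.000000

4.5038 mm/day


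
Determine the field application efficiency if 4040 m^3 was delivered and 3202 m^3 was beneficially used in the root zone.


Ea = V_root / V_field * 100 = 3202 / 4040 * 100 = 79.2574%

79.2574 %


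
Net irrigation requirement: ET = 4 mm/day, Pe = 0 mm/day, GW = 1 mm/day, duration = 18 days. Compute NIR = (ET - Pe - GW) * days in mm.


Daily deficit = ET - Pe - GW = 4 - 0 - 1 = 3 mm/day
NIR = 3 * 18 = 54 mm

54.0000 mm


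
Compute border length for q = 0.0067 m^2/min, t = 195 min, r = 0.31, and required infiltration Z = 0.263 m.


L = q*t/((1+r)*Z)
L = 0.0067*195/((1+0.31)*0.263)
L = 1.3065/0.34453

3.7921 m


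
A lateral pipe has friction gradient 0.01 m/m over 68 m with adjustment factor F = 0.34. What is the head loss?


hf = J * L * F = 0.01 * 68 * 0.34 = 0.2312 m

0.2312 m


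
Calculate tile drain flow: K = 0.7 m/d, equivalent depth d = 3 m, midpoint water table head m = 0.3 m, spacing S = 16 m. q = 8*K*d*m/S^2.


q = 8*K*d*m/S^2
q = 8*0.7*3*0.3/16^2
q = 5.0400 / 256

0.0197 m/d


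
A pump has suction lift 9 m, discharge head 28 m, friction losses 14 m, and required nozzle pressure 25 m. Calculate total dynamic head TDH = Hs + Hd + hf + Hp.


TDH = Hs + Hd + hf + Hp = 9 + 28 + 14 + 25 = 76

76 m


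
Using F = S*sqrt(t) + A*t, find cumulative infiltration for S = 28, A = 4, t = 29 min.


F = S*sqrt(t) + A*t
F = 28*sqrt(29) + 4*29
F = 28*5.385165 + 116

266.7846 mm


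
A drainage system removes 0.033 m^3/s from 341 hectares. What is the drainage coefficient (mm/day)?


DC = Q * 86400 / (A * 10000) * 1000
DC = 0.033 * 86400 / (341 * 10000) * 1000
DC = 2851200.0000 / 3410000

0.8361 mm/day


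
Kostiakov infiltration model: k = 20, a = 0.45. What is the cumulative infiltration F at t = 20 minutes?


F = k * t^a = 20 * 20^0.45
F = 20 * 3.850025

77.0005 mm


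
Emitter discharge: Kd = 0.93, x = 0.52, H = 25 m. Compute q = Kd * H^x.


q = Kd * H^x = 0.93 * 25^0.52 = 0.93 * 5.332475

4.9592 L/h


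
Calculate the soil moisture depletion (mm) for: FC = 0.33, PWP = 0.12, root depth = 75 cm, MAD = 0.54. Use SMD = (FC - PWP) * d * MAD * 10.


SMD = (FC - PWP) * d * MAD * 10
SMD = (0.33 - 0.12) * 75 * 0.54 * 10
SMD = 0.2100 * 75 * 0.54 * 10

85.0500 mm


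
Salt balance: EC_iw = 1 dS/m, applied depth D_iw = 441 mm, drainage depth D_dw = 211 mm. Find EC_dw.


EC_dw = EC_iw * D_iw / D_dw
EC_dw = 1 * 441 / 211
EC_dw = 441 / 211

2.0900 dS/m


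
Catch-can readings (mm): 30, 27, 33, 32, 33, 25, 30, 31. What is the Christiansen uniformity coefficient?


mean = 30.125000 mm
MAD = 2.125000 mm
CU = (1 - 2.125000/30.125000)*100

92.9461 %


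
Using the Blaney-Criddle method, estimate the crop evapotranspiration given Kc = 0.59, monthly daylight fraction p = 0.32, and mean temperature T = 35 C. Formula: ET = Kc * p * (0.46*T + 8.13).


ET = Kc * p * (0.46*T + 8.13)
ET = 0.59 * 0.32 * (0.46*35 + 8.13)
ET = 0.59 * 0.32 * 24.2300

4.5746 mm/day


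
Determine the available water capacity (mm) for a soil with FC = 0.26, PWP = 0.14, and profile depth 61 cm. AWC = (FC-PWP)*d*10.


AWC = (FC - PWP) * d * 10
AWC = (0.26 - 0.14) * 61 * 10
AWC = 0.1200 * 61 * 10

73.2000 mm


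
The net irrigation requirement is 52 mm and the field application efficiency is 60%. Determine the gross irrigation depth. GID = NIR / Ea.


Ea = 60% = 0.6
GID = NIR / Ea = 52 / 0.6 = 86.6667 mm

86.6667 mm


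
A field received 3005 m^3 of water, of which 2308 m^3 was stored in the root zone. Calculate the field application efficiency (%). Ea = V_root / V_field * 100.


Ea = V_root / V_field * 100 = 2308 / 3005 * 100 = 76.8053%

76.8053 %


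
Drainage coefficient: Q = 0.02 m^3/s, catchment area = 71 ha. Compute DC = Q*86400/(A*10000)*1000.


DC = Q * 86400 / (A * 10000) * 1000
DC = 0.02 * 86400 / (71 * 10000) * 1000
DC = 1728000.0000 / 710000

2.4338 mm/day


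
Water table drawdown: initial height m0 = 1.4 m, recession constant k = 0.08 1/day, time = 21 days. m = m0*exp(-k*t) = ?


m = m0 * exp(-k*t)
m = 1.4 * exp(-0.08 * 21)
m = 1.4 * exp(-1.6800)

0.2609 m


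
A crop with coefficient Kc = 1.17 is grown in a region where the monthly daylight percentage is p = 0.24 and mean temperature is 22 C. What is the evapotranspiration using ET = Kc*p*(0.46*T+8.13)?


ET = Kc * p * (0.46*T + 8.13)
ET = 1.17 * 0.24 * (0.46*22 + 8.13)
ET = 1.17 * 0.24 * 18.2500

5.1246 mm/day


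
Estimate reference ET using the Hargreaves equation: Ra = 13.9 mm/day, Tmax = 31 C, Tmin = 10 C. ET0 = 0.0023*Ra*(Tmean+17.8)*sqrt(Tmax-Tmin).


Tmean = (Tmax + Tmin)/2 = (31 + 10)/2 = 20.5
ET0 = 0.0023 * 13.9 * (20.5 + 17.8) * sqrt(31 - 10)
ET0 = 0.0023 * 13.9 * 38.3 * 4.582576

5.6111 mm/day


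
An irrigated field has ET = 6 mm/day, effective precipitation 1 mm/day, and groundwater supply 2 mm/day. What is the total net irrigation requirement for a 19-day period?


Daily deficit = ET - Pe - GW = 6 - 1 - 2 = 3 mm/day
NIR = 3 * 19 = 57 mm

57.0000 mm


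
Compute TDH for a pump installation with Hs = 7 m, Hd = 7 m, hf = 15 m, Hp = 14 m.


TDH = Hs + Hd + hf + Hp = 7 + 7 + 15 + 14 = 43

43 m


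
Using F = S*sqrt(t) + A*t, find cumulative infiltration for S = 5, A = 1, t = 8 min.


F = S*sqrt(t) + A*t
F = 5*sqrt(8) + 1*8
F = 5*2.828427 + 8

22.1421 mm


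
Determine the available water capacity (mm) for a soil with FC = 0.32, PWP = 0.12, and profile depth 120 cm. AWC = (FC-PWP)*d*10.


AWC = (FC - PWP) * d * 10
AWC = (0.32 - 0.12) * 120 * 10
AWC = 0.2000 * 120 * 10

240.0000 mm


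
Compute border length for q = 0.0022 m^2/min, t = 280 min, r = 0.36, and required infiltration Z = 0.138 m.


L = q*t/((1+r)*Z)
L = 0.0022*280/((1+0.36)*0.138)
L = 0.616/0.18768

3.2822 m


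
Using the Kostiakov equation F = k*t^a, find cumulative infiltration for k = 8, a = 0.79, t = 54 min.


F = k * t^a = 8 * 54^0.79
F = 8 * 23.366360

186.9309 mm


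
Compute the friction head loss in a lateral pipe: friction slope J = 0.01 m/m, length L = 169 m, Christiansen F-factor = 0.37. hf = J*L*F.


hf = J * L * F = 0.01 * 169 * 0.37 = 0.6253 m

0.6253 m


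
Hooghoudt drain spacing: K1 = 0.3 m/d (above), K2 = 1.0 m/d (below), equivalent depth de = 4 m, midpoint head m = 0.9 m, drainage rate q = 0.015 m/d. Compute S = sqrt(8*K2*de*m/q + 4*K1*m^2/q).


S^2 = 8*K2*de*m/q + 4*K1*m^2/q
S^2 = 8*1.0*4*0.9/0.015 + 4*0.3*0.9^2/0.015
S = sqrt(1984.8000)

44.5511 m


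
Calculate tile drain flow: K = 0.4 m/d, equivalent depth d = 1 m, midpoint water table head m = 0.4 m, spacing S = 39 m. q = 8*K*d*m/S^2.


q = 8*K*d*m/S^2
q = 8*0.4*1*0.4/39^2
q = 1.2800 / 1521

8.4155e-04 m/d


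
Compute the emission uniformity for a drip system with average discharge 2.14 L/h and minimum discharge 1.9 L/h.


EU = (q_min/q_avg)*100 = (1.9/2.14)*100 = 88.7850%

88.7850 %


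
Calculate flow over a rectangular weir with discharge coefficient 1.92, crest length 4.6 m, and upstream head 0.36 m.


Q = C * L * H^(3/2) = 1.92 * 4.6 * 0.36^1.5 = 1.92 * 4.6 * 0.216000

1.9077 m^3/s


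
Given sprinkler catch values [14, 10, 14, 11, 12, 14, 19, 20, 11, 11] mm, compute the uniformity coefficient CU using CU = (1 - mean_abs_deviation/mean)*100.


mean = 13.600000 mm
MAD = 2.600000 mm
CU = (1 - 2.600000/13.600000)*100

80.8824 %


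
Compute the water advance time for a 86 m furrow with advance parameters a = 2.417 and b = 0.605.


t = (L/a)^(1/b)
t = (86/2.417)^(1/0.605)
t = 35.581299^(1/0.605)

366.4401 min


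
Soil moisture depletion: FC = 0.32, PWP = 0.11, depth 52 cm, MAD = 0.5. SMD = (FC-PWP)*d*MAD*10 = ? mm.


SMD = (FC - PWP) * d * MAD * 10
SMD = (0.32 - 0.11) * 52 * 0.5 * 10
SMD = 0.2100 * 52 * 0.5 * 10

54.6000 mm


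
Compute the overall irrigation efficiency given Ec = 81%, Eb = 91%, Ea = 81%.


Ec = 0.81, Eb = 0.91, Ea = 0.81
E = 0.81 * 0.91 * 0.81 * 100 = 59.7051%

59.7051 %


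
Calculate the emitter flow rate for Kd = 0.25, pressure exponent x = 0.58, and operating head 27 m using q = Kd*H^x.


q = Kd * H^x = 0.25 * 27^0.58 = 0.25 * 6.763804

1.6910 L/h


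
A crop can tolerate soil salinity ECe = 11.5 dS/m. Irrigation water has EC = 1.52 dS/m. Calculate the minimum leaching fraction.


LR = ECiw / (5*ECe - ECiw)
LR = 1.52 / (5*11.5 - 1.52)
LR = 1.52 / 55.9800

0.0272


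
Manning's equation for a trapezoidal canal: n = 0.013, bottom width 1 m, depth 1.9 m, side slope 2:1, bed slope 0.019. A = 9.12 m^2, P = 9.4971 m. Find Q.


R = A/P = 9.12/9.4971 = 0.960293
Q = (1/0.013) * 9.12 * 0.960293^(2/3) * 0.019^0.5

94.1234 m^3/s


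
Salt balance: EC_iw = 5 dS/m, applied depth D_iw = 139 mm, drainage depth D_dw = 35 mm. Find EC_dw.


EC_dw = EC_iw * D_iw / D_dw
EC_dw = 5 * 139 / 35
EC_dw = 695 / 35

19.8571 dS/m


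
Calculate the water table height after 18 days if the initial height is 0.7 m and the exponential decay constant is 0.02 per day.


m = m0 * exp(-k*t)
m = 0.7 * exp(-0.02 * 18)
m = 0.7 * exp(-0.3600)

0.4884 m


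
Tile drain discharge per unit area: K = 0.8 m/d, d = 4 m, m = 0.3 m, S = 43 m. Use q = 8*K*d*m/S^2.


q = 8*K*d*m/S^2
q = 8*0.8*4*0.3/43^2
q = 7.6800 / 1849

0.0042 m/d


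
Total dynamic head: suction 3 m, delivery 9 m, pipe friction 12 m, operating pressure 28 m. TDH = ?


TDH = Hs + Hd + hf + Hp = 3 + 9 + 12 + 28 = 52

52 m


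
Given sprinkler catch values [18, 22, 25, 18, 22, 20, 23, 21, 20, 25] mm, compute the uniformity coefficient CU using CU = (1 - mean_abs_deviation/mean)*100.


mean = 21.400000 mm
MAD = 2.000000 mm
CU = (1 - 2.000000/21.400000)*100

90.6542 %


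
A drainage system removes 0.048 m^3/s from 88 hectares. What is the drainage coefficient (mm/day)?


DC = Q * 86400 / (A * 10000) * 1000
DC = 0.048 * 86400 / (88 * 10000) * 1000
DC = 4147200.0000 / 880000

4.7127 mm/day


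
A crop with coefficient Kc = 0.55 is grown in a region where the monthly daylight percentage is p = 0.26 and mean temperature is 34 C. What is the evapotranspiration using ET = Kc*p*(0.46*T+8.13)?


ET = Kc * p * (0.46*T + 8.13)
ET = 0.55 * 0.26 * (0.46*34 + 8.13)
ET = 0.55 * 0.26 * 23.7700

3.3991 mm/day


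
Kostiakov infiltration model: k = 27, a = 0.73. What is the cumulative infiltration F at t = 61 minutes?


F = k * t^a = 27 * 61^0.73
F = 27 * 20.104384

542.8184 mm


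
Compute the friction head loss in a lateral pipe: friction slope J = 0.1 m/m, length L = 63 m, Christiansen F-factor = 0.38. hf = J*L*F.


hf = J * L * F = 0.1 * 63 * 0.38 = 2.3940 m

2.3940 m


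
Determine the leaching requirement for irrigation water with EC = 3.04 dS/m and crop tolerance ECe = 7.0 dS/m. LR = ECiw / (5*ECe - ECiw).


LR = ECiw / (5*ECe - ECiw)
LR = 3.04 / (5*7.0 - 3.04)
LR = 3.04 / 31.9600

0.0951


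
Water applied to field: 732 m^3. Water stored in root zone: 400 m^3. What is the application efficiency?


Ea = V_root / V_field * 100 = 400 / 732 * 100 = 54.6448%

54.6448 %


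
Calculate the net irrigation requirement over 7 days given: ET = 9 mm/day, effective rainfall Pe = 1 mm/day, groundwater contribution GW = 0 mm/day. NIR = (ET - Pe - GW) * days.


Daily deficit = ET - Pe - GW = 9 - 1 - 0 = 8 mm/day
NIR = 8 * 7 = 56 mm

56.0000 mm


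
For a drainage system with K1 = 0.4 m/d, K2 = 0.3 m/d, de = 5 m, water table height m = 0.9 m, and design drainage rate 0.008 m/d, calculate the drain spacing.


S^2 = 8*K2*de*m/q + 4*K1*m^2/q
S^2 = 8*0.3*5*0.9/0.008 + 4*0.4*0.9^2/0.008
S = sqrt(1512.0000)

38.8844 m


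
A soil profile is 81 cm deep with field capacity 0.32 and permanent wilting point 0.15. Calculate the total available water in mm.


AWC = (FC - PWP) * d * 10
AWC = (0.32 - 0.15) * 81 * 10
AWC = 0.1700 * 81 * 10

137.7000 mm


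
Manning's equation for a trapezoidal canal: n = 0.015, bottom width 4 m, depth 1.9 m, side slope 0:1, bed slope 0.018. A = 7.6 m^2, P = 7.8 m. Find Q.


R = A/P = 7.6/7.8 = 0.974359
Q = (1/0.015) * 7.6 * 0.974359^(2/3) * 0.018^0.5

66.8095 m^3/s


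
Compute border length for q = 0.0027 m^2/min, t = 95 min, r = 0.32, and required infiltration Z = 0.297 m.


L = q*t/((1+r)*Z)
L = 0.0027*95/((1+0.32)*0.297)
L = 0.2565/0.39204

0.6543 m


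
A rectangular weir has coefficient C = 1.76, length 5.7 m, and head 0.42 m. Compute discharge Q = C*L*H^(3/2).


Q = C * L * H^(3/2) = 1.76 * 5.7 * 0.42^1.5 = 1.76 * 5.7 * 0.272191

2.7306 m^3/s


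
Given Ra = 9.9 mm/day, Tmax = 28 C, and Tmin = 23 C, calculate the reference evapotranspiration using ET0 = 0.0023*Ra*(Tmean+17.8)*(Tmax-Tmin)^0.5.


Tmean = (Tmax + Tmin)/2 = (28 + 23)/2 = 25.5
ET0 = 0.0023 * 9.9 * (25.5 + 17.8) * sqrt(28 - 23)
ET0 = 0.0023 * 9.9 * 43.3 * 2.236068

2.2046 mm/day


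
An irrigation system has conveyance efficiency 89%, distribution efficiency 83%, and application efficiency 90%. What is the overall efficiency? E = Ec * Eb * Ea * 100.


Ec = 0.89, Eb = 0.83, Ea = 0.9
E = 0.89 * 0.83 * 0.9 * 100 = 66.4830%

66.4830 %


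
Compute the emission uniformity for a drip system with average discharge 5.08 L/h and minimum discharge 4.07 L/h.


EU = (q_min/q_avg)*100 = (4.07/5.08)*100 = 80.1181%

80.1181 %


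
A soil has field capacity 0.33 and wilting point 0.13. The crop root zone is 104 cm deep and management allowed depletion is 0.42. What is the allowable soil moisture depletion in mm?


SMD = (FC - PWP) * d * MAD * 10
SMD = (0.33 - 0.13) * 104 * 0.42 * 10
SMD = 0.2000 * 104 * 0.42 * 10

87.3600 mm


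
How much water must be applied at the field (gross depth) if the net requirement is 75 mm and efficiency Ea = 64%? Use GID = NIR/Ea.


Ea = 64% = 0.64
GID = NIR / Ea = 75 / 0.64 = 117.1875 mm

117.1875 mm


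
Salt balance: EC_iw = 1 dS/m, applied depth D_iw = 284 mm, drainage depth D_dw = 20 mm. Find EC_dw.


EC_dw = EC_iw * D_iw / D_dw
EC_dw = 1 * 284 / 20
EC_dw = 284 / 20

14.2000 dS/m


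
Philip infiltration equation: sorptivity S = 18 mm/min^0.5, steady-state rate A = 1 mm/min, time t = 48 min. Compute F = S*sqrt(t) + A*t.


F = S*sqrt(t) + A*t
F = 18*sqrt(48) + 1*48
F = 18*6.928203 + 48

172.7077 mm


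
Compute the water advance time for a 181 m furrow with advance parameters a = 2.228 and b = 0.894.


t = (L/a)^(1/b)
t = (181/2.228)^(1/0.894)
t = 81.238779^(1/0.894)

136.8361 min


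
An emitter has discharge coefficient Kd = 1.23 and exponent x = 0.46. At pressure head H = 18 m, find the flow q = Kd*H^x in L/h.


q = Kd * H^x = 1.23 * 18^0.46 = 1.23 * 3.779422

4.6487 L/h


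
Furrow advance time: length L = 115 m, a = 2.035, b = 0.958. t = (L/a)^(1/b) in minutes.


t = (L/a)^(1/b)
t = (115/2.035)^(1/0.958)
t = 56.511057^(1/0.958)

67.4449 min


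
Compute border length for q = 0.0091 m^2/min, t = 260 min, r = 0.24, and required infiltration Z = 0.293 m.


L = q*t/((1+r)*Z)
L = 0.0091*260/((1+0.24)*0.293)
L = 2.366/0.36332

6.5122 m


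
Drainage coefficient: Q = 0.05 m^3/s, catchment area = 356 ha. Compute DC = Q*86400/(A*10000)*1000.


DC = Q * 86400 / (A * 10000) * 1000
DC = 0.05 * 86400 / (356 * 10000) * 1000
DC = 4320000.0000 / 3560000

1.2135 mm/day


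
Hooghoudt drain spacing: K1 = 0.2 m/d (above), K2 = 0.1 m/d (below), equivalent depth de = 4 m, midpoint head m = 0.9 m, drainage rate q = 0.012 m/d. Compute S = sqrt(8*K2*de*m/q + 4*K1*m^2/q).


S^2 = 8*K2*de*m/q + 4*K1*m^2/q
S^2 = 8*0.1*4*0.9/0.012 + 4*0.2*0.9^2/0.012
S = sqrt(294.0000)

17.1464 m


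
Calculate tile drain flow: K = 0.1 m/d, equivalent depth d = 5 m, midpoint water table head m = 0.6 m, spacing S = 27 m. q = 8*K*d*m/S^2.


q = 8*K*d*m/S^2
q = 8*0.1*5*0.6/27^2
q = 2.4000 / 729

0.0033 m/d


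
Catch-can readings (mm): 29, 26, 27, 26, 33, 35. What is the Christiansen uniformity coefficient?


mean = 29.333333 mm
MAD = 3.111111 mm
CU = (1 - 3.111111/29.333333)*100

89.3939 %


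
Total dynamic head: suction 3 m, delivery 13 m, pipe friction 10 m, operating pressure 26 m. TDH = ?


TDH = Hs + Hd + hf + Hp = 3 + 13 + 10 + 26 = 52

52 m


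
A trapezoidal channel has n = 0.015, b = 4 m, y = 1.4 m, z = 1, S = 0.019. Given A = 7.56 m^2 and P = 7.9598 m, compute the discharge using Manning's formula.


R = A/P = 7.56/7.9598 = 0.949773
Q = (1/0.015) * 7.56 * 0.949773^(2/3) * 0.019^0.5

67.1255 m^3/s


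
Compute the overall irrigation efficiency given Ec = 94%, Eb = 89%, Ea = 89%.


Ec = 0.94, Eb = 0.89, Ea = 0.89
E = 0.94 * 0.89 * 0.89 * 100 = 74.4574%

74.4574 %


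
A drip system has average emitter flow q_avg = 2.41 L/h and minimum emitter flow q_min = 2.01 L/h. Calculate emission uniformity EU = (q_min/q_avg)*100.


EU = (q_min/q_avg)*100 = (2.01/2.41)*100 = 83.4025%

83.4025 %


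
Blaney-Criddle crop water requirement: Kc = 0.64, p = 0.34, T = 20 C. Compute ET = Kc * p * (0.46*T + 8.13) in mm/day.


ET = Kc * p * (0.46*T + 8.13)
ET = 0.64 * 0.34 * (0.46*20 + 8.13)
ET = 0.64 * 0.34 * 17.3300

3.7710 mm/day


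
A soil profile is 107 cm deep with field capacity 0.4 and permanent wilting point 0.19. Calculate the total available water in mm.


AWC = (FC - PWP) * d * 10
AWC = (0.4 - 0.19) * 107 * 10
AWC = 0.2100 * 107 * 10

224.7000 mm


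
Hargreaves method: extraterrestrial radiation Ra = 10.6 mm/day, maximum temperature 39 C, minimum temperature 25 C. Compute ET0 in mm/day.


Tmean = (Tmax + Tmin)/2 = (39 + 25)/2 = 32.0
ET0 = 0.0023 * 10.6 * (32.0 + 17.8) * sqrt(39 - 25)
ET0 = 0.0023 * 10.6 * 49.8 * 3.741657

4.5428 mm/day


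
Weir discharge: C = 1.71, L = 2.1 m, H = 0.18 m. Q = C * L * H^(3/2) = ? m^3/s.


Q = C * L * H^(3/2) = 1.71 * 2.1 * 0.18^1.5 = 1.71 * 2.1 * 0.076368

0.2742 m^3/s


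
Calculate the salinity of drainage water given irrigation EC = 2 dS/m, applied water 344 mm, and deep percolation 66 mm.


EC_dw = EC_iw * D_iw / D_dw
EC_dw = 2 * 344 / 66
EC_dw = 688 / 66

10.4242 dS/m


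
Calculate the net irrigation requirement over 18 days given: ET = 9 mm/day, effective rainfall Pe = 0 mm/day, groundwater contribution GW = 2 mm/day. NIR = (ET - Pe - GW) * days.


Daily deficit = ET - Pe - GW = 9 - 0 - 2 = 7 mm/day
NIR = 7 * 18 = 126 mm

126.0000 mm


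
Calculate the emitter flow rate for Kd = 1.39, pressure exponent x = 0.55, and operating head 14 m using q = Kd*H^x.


q = Kd * H^x = 1.39 * 14^0.55 = 1.39 * 4.269435

5.9345 L/h


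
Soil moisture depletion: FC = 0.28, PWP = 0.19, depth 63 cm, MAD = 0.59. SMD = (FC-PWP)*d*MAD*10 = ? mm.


SMD = (FC - PWP) * d * MAD * 10
SMD = (0.28 - 0.19) * 63 * 0.59 * 10
SMD = 0.0900 * 63 * 0.59 * 10

33.4530 mm


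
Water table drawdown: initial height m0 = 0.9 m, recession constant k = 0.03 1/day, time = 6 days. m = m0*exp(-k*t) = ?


m = m0 * exp(-k*t)
m = 0.9 * exp(-0.03 * 6)
m = 0.9 * exp(-0.1800)

0.7517 m


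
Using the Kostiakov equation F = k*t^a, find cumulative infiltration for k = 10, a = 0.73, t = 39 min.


F = k * t^a = 10 * 39^0.73
F = 10 * 14.503645

145.0365 mm


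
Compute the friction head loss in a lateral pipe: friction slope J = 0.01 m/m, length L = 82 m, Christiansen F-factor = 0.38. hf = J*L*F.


hf = J * L * F = 0.01 * 82 * 0.38 = 0.3116 m

0.3116 m


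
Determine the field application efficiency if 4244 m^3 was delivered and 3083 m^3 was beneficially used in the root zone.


Ea = V_root / V_field * 100 = 3083 / 4244 * 100 = 72.6437%

72.6437 %


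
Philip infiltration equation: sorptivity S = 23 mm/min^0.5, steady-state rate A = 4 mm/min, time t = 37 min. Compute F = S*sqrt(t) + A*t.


F = S*sqrt(t) + A*t
F = 23*sqrt(37) + 4*37
F = 23*6.082763 + 148

287.9035 mm


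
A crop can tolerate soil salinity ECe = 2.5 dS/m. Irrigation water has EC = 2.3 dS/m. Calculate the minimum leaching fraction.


LR = ECiw / (5*ECe - ECiw)
LR = 2.3 / (5*2.5 - 2.3)
LR = 2.3 / 10.2000

0.2255


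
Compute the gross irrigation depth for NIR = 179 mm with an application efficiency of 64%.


Ea = 64% = 0.64
GID = NIR / Ea = 179 / 0.64 = 279.6875 mm

279.6875 mm


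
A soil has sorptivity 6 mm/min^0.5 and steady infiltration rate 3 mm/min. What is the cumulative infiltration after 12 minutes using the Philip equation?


F = S*sqrt(t) + A*t
F = 6*sqrt(12) + 3*12
F = 6*3.464102 + 36

56.7846 mm


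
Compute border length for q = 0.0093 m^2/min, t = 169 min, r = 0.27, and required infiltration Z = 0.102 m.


L = q*t/((1+r)*Z)
L = 0.0093*169/((1+0.27)*0.102)
L = 1.5717/0.12954

12.1329 m


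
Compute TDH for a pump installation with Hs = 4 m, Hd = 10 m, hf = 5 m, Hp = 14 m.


TDH = Hs + Hd + hf + Hp = 4 + 10 + 5 + 14 = 33

33 m


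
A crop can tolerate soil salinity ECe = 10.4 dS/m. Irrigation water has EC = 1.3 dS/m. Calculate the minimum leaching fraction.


LR = ECiw / (5*ECe - ECiw)
LR = 1.3 / (5*10.4 - 1.3)
LR = 1.3 / 50.7000

0.0256


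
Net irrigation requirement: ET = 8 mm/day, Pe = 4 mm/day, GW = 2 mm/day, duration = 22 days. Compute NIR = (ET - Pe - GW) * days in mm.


Daily deficit = ET - Pe - GW = 8 - 4 - 2 = 2 mm/day
NIR = 2 * 22 = 44 mm

44.0000 mm


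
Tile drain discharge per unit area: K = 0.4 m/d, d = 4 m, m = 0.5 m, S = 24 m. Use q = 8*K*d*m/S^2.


q = 8*K*d*m/S^2
q = 8*0.4*4*0.5/24^2
q = 6.4000 / 576

0.0111 m/d


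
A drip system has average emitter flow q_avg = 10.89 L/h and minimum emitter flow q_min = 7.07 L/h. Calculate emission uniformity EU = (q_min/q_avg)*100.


EU = (q_min/q_avg)*100 = (7.07/10.89)*100 = 64.9219%

64.9219 %


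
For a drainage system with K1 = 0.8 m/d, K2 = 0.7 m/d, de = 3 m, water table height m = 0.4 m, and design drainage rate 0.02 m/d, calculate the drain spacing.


S^2 = 8*K2*de*m/q + 4*K1*m^2/q
S^2 = 8*0.7*3*0.4/0.02 + 4*0.8*0.4^2/0.02
S = sqrt(361.6000)

19.0158 m


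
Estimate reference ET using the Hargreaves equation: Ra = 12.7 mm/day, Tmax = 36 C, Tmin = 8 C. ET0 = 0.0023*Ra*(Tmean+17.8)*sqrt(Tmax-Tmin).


Tmean = (Tmax + Tmin)/2 = (36 + 8)/2 = 22.0
ET0 = 0.0023 * 12.7 * (22.0 + 17.8) * sqrt(36 - 8)
ET0 = 0.0023 * 12.7 * 39.8 * 5.291503

6.1517 mm/day


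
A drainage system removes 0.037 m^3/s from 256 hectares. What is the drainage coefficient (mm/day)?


DC = Q * 86400 / (A * 10000) * 1000
DC = 0.037 * 86400 / (256 * 10000) * 1000
DC = 3196800.0000 / 2560000

1.2487 mm/day


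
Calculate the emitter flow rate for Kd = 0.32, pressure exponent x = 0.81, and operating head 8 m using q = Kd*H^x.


q = Kd * H^x = 0.32 * 8^0.81 = 0.32 * 5.388934

1.7245 L/h


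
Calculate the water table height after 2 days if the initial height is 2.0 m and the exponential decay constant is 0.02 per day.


m = m0 * exp(-k*t)
m = 2.0 * exp(-0.02 * 2)
m = 2.0 * exp(-0.0400)

1.9216 m


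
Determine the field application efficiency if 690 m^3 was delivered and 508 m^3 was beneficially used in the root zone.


Ea = V_root / V_field * 100 = 508 / 690 * 100 = 73.6232%

73.6232 %


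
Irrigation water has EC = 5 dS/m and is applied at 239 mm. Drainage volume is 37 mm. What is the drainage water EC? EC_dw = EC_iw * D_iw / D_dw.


EC_dw = EC_iw * D_iw / D_dw
EC_dw = 5 * 239 / 37
EC_dw = 1195 / 37

32.2973 dS/m


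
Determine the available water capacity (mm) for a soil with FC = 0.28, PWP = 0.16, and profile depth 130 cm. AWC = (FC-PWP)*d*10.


AWC = (FC - PWP) * d * 10
AWC = (0.28 - 0.16) * 130 * 10
AWC = 0.1200 * 130 * 10

156.0000 mm
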